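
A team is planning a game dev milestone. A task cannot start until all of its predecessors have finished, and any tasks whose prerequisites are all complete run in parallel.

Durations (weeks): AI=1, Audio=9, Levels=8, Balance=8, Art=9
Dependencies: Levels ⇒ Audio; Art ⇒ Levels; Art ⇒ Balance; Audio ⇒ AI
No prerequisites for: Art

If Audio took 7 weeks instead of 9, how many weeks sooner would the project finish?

Critical path before the change: Art→Levels→Audio→AI = 9+8+9+1 = 27 giving 27 weeks.
Since Audio is critical, the -2 change carries straight to that chain (now 25 weeks).
No other chain overtakes it, so the finish is 25 weeks.
Change in finish: 25 − 27 = -2 weeks.

2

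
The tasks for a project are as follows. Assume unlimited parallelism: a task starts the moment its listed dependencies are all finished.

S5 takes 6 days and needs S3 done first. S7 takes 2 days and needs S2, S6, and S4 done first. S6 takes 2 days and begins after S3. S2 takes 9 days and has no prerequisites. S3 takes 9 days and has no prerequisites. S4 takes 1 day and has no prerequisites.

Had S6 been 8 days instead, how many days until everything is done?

19

As given, the longest chain is S3→S5 = 9+6 = 15, so the finish is 15 days.
S6 has 2 days of float (longest path through it is 13).
Now S3→S6→S7 = 9+8+2 = 19 is longest, so the finish becomes 19 days.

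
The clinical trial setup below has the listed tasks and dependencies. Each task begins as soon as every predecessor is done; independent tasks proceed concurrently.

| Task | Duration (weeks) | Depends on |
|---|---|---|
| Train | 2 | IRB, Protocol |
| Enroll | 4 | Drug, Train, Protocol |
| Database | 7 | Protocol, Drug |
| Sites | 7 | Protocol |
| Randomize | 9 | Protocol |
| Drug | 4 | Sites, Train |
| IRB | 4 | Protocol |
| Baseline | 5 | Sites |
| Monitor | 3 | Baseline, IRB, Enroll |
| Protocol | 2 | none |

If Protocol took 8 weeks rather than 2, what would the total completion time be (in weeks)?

26

Critical path before the change: Protocol→Sites→Drug→Enroll→Monitor = 2+7+4+4+3 = 20 giving 20 weeks.
Since Protocol is critical, the +6 change carries straight to that chain (now 26 weeks).
No other chain overtakes it, so the finish is 26 weeks.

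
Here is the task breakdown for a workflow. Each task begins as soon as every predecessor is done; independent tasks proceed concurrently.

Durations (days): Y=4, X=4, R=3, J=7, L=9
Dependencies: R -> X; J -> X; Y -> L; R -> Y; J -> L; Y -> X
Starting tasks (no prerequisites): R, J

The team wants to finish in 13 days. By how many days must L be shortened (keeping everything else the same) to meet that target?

3

Current finish: 16 days; target: 13.
L is on every critical path, so each day cut from L cuts the finish by one (this holds down to a finish of 11).
Need 16 − 13 = 3 days off L → L becomes 6 days, finish becomes 13.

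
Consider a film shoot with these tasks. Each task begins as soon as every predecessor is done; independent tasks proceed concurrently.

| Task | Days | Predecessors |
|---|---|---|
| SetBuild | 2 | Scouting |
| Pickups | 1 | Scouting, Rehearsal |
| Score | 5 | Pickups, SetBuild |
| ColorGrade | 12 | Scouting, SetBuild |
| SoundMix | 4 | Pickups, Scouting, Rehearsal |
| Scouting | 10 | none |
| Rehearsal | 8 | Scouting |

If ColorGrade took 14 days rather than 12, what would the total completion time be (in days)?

Actual critical path: Scouting→SetBuild→ColorGrade = 10+2+12 = 24 ⇒ 24 days.
ColorGrade is on the critical path; changing it to 14 makes that path 26 days.
That remains the longest chain; total 26 days.

26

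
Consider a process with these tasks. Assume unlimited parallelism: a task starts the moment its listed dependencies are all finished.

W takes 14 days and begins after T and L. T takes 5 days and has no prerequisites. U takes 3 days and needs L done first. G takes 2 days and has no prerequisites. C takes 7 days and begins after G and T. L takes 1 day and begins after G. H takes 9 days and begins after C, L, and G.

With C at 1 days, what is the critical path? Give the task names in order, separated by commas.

As given, the longest chain is T→C→H = 5+7+9 = 21, so the finish is 21 days.
Since C is critical, the -6 change carries straight to that chain (now 15 days).
The binding chain switches to T→W = 5+14 = 19; finish 19 days.

T, W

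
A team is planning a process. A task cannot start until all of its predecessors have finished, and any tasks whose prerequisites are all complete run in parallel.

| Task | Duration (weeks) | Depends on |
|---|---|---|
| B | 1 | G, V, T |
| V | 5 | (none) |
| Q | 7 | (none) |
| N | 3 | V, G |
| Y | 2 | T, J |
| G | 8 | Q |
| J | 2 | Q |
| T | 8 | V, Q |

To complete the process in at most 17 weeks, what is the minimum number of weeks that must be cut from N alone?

1

Current finish: 18 weeks; target: 17.
N is on every critical path, so each week cut from N cuts the finish by one (this holds down to a finish of 17).
Need 18 − 17 = 1 week off N → N becomes 2 weeks, finish becomes 17.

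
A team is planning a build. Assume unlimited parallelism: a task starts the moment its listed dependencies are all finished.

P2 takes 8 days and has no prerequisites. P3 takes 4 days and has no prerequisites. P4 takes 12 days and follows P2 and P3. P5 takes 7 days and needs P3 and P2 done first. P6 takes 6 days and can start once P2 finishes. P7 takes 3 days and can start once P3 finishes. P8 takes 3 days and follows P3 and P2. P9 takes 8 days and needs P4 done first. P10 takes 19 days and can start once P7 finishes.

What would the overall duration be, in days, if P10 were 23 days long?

Actual critical path: P2→P4→P9 = 8+12+8 = 28 ⇒ 28 days.
P10 is off the critical path — its longest chain is 26 days, giving 2 of slack.
New critical path: P3→P7→P10 = 4+3+23 = 30 ⇒ 30 days.

30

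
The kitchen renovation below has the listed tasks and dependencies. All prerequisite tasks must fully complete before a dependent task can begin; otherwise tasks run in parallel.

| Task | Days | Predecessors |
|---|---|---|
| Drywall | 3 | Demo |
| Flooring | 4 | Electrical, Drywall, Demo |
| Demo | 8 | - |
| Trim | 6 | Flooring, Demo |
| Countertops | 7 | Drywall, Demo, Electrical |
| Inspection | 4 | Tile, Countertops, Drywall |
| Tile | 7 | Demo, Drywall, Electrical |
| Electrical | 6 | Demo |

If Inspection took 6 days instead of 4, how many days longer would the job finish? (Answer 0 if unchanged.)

As given, the longest chain is Demo→Electrical→Countertops→Inspection = 8+6+7+4 = 25, so the finish is 25 days.
Inspection is on the critical path; changing it to 6 makes that path 27 days.
The critical path is still Demo→Electrical→Countertops→Inspection; finish is now 27 days.
Change in finish: 27 − 25 = +2 days.

2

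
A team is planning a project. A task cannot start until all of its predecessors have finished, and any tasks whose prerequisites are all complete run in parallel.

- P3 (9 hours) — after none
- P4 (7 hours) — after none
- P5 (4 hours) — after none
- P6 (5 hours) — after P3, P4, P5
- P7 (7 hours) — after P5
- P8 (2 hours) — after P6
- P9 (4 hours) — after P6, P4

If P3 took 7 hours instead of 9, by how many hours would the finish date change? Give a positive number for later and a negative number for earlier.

-2

Baseline: P3→P6→P9 = 9+5+4 = 18 → 18 hours.
P3 is on the critical path; changing it to 7 makes that path 16 hours.
The critical path is still P3→P6→P9; finish is now 16 hours.
Change in finish: 16 − 18 = -2 hours.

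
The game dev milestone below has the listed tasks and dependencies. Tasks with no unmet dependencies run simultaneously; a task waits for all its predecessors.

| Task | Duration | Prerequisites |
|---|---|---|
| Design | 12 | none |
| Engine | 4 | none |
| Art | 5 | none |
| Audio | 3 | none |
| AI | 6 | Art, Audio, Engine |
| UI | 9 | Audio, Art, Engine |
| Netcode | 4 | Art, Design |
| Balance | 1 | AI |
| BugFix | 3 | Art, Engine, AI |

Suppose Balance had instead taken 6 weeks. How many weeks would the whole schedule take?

17

Baseline: Design→Netcode = 12+4 = 16 → 16 weeks.
The longest path through Balance is only 12 weeks, so Balance has float 4.
The binding chain switches to Art→AI→Balance = 5+6+6 = 17; finish 17 weeks.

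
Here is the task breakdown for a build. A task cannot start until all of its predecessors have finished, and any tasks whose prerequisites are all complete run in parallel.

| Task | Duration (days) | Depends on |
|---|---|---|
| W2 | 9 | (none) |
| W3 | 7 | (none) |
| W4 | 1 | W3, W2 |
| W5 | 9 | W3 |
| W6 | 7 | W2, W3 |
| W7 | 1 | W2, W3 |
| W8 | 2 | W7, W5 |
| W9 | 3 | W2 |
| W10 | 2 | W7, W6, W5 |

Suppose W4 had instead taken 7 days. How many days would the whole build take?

18

As given, the longest chain is W2→W6→W10 = 9+7+2 = 18, so the finish is 18 days.
W4 has 8 days of float (longest path through it is 10).
That remains the longest chain; total 18 days.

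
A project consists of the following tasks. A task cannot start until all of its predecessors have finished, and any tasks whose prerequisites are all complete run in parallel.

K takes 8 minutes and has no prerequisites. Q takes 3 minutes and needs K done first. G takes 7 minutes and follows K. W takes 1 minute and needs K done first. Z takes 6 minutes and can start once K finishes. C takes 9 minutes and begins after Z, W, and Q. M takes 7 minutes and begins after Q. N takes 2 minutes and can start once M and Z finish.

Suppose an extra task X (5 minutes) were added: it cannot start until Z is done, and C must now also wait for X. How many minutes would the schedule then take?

28

Originally the schedule takes 23 minutes.
With X inserted, C now waits for max(Z, W, Q, X).
New critical path: K→Z→X→C = 8+6+5+9 = 28 ⇒ 28 minutes.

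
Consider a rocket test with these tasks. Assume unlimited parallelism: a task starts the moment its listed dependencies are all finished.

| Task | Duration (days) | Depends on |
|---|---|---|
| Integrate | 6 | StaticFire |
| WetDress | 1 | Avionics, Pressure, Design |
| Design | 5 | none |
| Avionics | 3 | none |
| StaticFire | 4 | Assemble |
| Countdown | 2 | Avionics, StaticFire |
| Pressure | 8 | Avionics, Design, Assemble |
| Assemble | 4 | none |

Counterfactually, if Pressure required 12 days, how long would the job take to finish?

18

Actual critical path: Design→Pressure→WetDress = 5+8+1 = 14 ⇒ 14 days.
Pressure lies on that path, so at 12 days the path becomes 18 days.
That remains the longest chain; total 18 days.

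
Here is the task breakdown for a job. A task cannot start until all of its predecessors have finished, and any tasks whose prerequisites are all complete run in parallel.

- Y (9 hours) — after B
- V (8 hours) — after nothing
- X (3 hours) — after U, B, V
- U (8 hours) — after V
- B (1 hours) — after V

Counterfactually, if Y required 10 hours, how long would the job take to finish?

As given, the longest chain is V→U→X = 8+8+3 = 19, so the finish is 19 hours.
Y has 1 hour of float (longest path through it is 18).
Now V→B→Y = 8+1+10 = 19 is longest, so the finish becomes 19 hours.

19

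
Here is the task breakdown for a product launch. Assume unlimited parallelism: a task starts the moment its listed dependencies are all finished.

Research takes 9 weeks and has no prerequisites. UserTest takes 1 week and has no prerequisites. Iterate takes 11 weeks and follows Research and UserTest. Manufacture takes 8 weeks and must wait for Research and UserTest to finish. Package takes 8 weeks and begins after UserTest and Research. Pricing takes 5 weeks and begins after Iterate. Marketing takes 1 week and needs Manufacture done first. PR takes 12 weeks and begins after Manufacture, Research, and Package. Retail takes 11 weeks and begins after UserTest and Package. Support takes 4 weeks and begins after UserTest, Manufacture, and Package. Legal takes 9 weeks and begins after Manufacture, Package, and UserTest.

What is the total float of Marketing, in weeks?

Research→Manufacture→PR = 9+8+12 = 29 sets the makespan at 29 weeks.
Longest path through Marketing: 18 weeks (earliest finish 18, latest finish 29).
Slack of Marketing = 28 − 17 = 11 weeks.

11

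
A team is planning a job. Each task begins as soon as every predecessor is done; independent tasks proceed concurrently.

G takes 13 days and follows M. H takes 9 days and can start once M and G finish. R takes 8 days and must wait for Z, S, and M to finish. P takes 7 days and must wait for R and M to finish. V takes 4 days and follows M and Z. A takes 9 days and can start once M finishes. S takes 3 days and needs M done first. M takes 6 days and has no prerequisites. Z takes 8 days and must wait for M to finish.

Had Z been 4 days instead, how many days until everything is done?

28

Baseline: M→Z→R→P = 6+8+8+7 = 29 → 29 days.
Since Z is critical, the -4 change carries straight to that chain (now 25 days).
The binding chain switches to M→G→H = 6+13+9 = 28; finish 28 days.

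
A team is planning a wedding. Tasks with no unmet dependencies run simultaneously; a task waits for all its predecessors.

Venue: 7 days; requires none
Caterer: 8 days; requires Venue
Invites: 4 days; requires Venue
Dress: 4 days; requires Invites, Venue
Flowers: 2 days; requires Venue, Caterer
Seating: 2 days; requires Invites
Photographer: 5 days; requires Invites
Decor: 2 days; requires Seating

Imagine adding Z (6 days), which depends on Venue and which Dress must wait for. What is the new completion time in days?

Originally the schedule takes 17 days.
With Z inserted, Dress now waits for max(Invites, Venue, Z).
New critical path: Venue→Z→Dress = 7+6+4 = 17 ⇒ 17 days.

17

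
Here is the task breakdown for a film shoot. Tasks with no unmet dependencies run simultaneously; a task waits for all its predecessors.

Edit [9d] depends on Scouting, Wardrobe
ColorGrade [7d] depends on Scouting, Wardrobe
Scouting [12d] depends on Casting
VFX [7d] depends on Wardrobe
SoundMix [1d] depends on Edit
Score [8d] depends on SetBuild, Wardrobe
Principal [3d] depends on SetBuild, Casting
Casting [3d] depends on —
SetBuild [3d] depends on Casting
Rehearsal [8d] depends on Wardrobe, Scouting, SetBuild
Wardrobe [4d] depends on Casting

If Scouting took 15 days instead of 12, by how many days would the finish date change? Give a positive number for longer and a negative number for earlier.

Baseline: Casting→Scouting→Edit→SoundMix = 3+12+9+1 = 25 → 25 days.
Since Scouting is critical, the +3 change carries straight to that chain (now 28 days).
The critical path is still Casting→Scouting→Edit→SoundMix; finish is now 28 days.
Change in finish: 28 − 25 = +3 days.

3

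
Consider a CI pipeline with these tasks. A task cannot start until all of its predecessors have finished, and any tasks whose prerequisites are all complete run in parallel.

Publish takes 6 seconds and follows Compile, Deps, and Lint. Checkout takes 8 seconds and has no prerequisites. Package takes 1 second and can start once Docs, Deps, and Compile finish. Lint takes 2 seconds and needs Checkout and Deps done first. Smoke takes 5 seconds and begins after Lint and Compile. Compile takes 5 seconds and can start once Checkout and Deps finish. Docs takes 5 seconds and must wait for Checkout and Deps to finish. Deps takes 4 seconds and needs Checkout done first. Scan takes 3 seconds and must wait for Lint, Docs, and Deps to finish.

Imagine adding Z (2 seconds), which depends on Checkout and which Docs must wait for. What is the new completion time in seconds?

23

Originally the schedule takes 23 seconds.
With Z inserted, Docs now waits for max(Checkout, Deps, Z).
New critical path: Checkout→Deps→Compile→Publish = 8+4+5+6 = 23 ⇒ 23 seconds.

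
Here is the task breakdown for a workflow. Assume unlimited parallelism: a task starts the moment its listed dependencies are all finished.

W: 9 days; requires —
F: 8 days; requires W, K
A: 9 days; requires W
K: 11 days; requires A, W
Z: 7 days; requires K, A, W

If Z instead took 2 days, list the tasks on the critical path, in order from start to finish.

The binding path is W→A→K→F = 9+9+11+8 = 37; finish at 37 days.
Z is off the critical path — its longest chain is 36 days, giving 1 of slack.
That remains the longest chain; total 37 days.

W, A, K, F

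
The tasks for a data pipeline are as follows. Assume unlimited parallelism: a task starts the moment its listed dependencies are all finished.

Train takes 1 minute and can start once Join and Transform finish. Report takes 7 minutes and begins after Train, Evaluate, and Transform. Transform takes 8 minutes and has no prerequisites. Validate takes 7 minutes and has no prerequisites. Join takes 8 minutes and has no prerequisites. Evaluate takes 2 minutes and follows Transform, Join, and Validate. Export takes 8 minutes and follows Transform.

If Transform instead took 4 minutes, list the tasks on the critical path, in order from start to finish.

Join, Evaluate, Report

Critical path before the change: Transform→Evaluate→Report = 8+2+7 = 17 giving 17 minutes.
Transform is on the critical path; changing it to 4 makes that path 13 minutes.
New critical path: Join→Evaluate→Report = 8+2+7 = 17 ⇒ 17 minutes.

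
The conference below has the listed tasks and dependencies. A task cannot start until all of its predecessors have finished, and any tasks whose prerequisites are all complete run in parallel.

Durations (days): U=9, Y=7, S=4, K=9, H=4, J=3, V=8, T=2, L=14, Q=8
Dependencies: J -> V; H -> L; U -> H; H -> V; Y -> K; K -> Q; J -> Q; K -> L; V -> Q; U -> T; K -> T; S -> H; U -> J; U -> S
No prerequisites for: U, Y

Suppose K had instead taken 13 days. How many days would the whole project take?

Actual critical path: U→S→H→V→Q = 9+4+4+8+8 = 33 ⇒ 33 days.
K has 3 days of float (longest path through it is 30).
Now Y→K→L = 7+13+14 = 34 is longest, so the finish becomes 34 days.

34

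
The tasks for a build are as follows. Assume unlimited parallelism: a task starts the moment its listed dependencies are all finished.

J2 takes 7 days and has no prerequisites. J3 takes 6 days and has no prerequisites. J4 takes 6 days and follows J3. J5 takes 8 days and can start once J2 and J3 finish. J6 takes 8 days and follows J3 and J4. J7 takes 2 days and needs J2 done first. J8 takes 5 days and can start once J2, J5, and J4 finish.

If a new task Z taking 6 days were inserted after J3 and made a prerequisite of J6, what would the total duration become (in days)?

20

Originally the schedule takes 20 days.
With Z inserted, J6 now waits for max(J3, J4, Z).
New critical path: J2→J5→J8 = 7+8+5 = 20 ⇒ 20 days.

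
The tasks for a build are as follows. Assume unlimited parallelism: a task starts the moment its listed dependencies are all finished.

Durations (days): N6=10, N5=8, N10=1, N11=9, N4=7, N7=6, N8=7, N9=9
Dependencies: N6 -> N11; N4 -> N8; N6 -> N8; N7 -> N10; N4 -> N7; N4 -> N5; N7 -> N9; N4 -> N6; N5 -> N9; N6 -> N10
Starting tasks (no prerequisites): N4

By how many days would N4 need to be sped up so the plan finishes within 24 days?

2

Current finish: 26 days; target: 24.
N4 is on every critical path, so each day cut from N4 cuts the finish by one (this holds down to a finish of 20).
Need 26 − 24 = 2 days off N4 → N4 becomes 5 days, finish becomes 24.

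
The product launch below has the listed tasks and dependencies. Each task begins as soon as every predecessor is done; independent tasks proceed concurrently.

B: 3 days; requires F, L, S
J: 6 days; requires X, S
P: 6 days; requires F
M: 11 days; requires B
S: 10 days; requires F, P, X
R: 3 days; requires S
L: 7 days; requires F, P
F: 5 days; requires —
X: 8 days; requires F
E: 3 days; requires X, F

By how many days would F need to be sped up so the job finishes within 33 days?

4

Current finish: 37 days; target: 33.
F is on every critical path, so each day cut from F cuts the finish by one (this holds down to a finish of 33).
Need 37 − 33 = 4 days off F → F becomes 1 day, finish becomes 33.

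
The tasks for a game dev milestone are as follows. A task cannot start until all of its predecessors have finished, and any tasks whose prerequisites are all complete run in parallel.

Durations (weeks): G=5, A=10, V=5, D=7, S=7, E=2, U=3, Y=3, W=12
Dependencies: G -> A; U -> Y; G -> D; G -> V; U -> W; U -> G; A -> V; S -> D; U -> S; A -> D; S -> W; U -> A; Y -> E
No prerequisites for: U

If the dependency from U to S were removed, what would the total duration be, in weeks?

Original critical path: U→G→A→D = 3+5+10+7 = 25 ⇒ 25 weeks.
Without U→S, S's earliest start moves from 3 to 0.
The longest chain is now U→G→A→D = 3+5+10+7 = 25, so the plan takes 25 weeks.

25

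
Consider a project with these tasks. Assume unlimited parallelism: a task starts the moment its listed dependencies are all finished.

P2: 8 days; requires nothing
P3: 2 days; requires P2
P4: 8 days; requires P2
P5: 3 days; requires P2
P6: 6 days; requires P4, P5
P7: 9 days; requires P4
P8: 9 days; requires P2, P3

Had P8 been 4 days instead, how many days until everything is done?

25

Baseline: P2→P4→P7 = 8+8+9 = 25 → 25 days.
P8 is off the critical path — its longest chain is 19 days, giving 6 of slack.
The critical path is still P2→P4→P7; finish is now 25 days.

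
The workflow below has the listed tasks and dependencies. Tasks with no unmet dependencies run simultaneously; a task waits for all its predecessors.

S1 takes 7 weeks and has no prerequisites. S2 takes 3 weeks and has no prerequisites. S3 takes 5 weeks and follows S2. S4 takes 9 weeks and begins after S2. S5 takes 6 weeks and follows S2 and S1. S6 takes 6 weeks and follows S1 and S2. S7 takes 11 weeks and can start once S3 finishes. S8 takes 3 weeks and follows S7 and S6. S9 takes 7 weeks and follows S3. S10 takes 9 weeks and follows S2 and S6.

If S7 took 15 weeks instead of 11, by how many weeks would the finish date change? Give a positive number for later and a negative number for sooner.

Critical path before the change: S2→S3→S7→S8 = 3+5+11+3 = 22 giving 22 weeks.
S7 lies on that path, so at 15 weeks the path becomes 26 weeks.
No other chain overtakes it, so the finish is 26 weeks.
Change in finish: 26 − 22 = +4 weeks.

4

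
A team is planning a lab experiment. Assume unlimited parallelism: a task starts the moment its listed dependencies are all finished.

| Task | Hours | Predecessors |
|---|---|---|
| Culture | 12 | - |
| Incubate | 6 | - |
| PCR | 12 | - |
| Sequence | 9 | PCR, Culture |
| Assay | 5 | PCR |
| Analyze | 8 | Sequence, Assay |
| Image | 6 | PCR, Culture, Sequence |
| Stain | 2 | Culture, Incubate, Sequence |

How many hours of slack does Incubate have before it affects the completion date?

21

Critical path: Culture→Sequence→Analyze = 12+9+8 = 29, so the finish is 29 hours.
The longest chain containing Incubate totals 8 hours.
So Incubate can slip 27 − 6 = 21 hours.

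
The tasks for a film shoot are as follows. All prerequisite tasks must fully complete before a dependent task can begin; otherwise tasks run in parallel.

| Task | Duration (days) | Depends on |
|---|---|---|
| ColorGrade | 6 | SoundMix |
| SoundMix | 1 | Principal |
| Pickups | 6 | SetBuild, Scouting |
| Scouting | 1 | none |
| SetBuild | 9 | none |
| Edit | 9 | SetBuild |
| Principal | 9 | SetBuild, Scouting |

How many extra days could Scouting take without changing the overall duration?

Critical path: SetBuild→Principal→SoundMix→ColorGrade = 9+9+1+6 = 25, so the finish is 25 days.
The longest chain containing Scouting totals 17 days.
So Scouting can slip 9 − 1 = 8 days.

8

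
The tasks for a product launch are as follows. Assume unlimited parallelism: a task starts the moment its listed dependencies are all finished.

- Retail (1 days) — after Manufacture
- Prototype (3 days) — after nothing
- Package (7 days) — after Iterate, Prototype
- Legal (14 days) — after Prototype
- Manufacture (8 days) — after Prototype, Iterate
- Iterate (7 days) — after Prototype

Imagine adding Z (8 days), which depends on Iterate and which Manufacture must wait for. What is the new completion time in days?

Originally the project takes 19 days.
With Z inserted, Manufacture now waits for max(Prototype, Iterate, Z).
New critical path: Prototype→Iterate→Z→Manufacture→Retail = 3+7+8+8+1 = 27 ⇒ 27 days.

27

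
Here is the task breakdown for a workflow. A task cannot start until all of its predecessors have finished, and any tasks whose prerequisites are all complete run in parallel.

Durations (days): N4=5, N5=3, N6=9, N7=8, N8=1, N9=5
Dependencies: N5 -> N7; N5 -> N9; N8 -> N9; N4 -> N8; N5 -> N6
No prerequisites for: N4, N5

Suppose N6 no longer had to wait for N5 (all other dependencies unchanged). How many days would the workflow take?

Before: longest chain N5→N6 = 3+9 = 12, finish 12.
Without N5→N6, N6's earliest start moves from 3 to 0.
New critical path: N4→N8→N9 = 5+1+5 = 11 ⇒ 11 days.

11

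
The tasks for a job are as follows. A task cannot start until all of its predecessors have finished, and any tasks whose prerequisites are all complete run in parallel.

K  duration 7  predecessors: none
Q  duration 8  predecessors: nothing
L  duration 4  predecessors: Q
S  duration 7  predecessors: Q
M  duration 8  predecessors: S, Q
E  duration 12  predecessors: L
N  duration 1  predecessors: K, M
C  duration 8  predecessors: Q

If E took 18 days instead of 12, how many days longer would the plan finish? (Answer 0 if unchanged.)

6

Critical path before the change: Q→L→E = 8+4+12 = 24 giving 24 days.
E lies on that path, so at 18 days the path becomes 30 days.
No other chain overtakes it, so the finish is 30 days.
Change in finish: 30 − 24 = +6 days.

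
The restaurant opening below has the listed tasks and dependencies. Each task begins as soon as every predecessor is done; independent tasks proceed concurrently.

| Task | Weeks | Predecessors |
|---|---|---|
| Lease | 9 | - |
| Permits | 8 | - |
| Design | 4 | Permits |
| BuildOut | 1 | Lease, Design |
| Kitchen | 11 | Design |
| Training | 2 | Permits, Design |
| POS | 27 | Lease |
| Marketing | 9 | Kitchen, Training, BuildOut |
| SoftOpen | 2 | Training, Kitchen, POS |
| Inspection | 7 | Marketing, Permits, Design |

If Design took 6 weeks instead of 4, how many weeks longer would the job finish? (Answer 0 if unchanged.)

Baseline: Permits→Design→Kitchen→Marketing→Inspection = 8+4+11+9+7 = 39 → 39 weeks.
Since Design is critical, the +2 change carries straight to that chain (now 41 weeks).
The critical path is still Permits→Design→Kitchen→Marketing→Inspection; finish is now 41 weeks.
Change in finish: 41 − 39 = +2 weeks.

2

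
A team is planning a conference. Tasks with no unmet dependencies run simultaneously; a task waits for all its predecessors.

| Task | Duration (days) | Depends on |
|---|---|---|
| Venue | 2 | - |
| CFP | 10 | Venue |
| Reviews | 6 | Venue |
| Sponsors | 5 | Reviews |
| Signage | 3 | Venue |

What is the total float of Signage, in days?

Critical path: Venue→Reviews→Sponsors = 2+6+5 = 13, so the finish is 13 days.
The longest chain containing Signage totals 5 days.
Float = 13 − 5 = 8.

8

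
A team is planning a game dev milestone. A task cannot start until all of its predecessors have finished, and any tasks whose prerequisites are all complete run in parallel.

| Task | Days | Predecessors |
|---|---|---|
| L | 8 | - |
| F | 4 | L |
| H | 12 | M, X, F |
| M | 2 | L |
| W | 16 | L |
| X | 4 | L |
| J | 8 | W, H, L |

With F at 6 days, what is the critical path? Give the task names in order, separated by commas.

Critical path before the change: L→F→H→J = 8+4+12+8 = 32 giving 32 days.
Since F is critical, the +2 change carries straight to that chain (now 34 days).
No other chain overtakes it, so the finish is 34 days.

L, F, H, J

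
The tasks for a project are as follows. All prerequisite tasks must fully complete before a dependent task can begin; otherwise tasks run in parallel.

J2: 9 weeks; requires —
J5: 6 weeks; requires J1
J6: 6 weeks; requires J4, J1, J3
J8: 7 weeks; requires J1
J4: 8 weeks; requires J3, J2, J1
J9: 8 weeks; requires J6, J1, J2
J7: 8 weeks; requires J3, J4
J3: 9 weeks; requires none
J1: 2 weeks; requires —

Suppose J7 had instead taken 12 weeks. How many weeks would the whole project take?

Critical path before the change: J2→J4→J6→J9 = 9+8+6+8 = 31 giving 31 weeks.
The longest path through J7 is only 25 weeks, so J7 has float 6.
The critical path is still J2→J4→J6→J9; finish is now 31 weeks.

31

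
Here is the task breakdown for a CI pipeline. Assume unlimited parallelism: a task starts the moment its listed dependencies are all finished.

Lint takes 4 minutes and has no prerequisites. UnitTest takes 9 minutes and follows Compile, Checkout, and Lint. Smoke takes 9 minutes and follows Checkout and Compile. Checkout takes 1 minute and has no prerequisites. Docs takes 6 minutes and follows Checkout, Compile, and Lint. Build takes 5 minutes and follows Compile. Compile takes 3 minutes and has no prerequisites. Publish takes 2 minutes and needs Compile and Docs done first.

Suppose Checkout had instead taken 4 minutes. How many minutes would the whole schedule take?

13

Baseline: Lint→UnitTest = 4+9 = 13 → 13 minutes.
The longest path through Checkout is only 10 minutes, so Checkout has float 3.
The binding chain switches to Checkout→UnitTest = 4+9 = 13; finish 13 minutes.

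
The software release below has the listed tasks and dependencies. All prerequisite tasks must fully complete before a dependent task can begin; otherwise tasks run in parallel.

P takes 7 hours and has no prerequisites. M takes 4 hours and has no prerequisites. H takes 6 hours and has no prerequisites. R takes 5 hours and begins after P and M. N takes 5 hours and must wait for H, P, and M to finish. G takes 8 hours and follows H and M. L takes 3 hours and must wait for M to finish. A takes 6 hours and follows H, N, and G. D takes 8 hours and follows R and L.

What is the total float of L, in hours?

Critical path: P→R→D = 7+5+8 = 20, so the finish is 20 hours.
L finishes as early as 7 and must finish by 12.
So L can slip 12 − 7 = 5 hours.

5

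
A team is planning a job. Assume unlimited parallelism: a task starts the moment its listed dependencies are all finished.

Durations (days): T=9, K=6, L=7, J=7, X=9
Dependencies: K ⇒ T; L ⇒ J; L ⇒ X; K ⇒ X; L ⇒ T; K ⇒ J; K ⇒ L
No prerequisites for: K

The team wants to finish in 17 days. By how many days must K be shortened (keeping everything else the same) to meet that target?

Current finish: 22 days; target: 17.
K is on every critical path, so each day cut from K cuts the finish by one (this holds down to a finish of 17).
Need 22 − 17 = 5 days off K → K becomes 1 day, finish becomes 17.

5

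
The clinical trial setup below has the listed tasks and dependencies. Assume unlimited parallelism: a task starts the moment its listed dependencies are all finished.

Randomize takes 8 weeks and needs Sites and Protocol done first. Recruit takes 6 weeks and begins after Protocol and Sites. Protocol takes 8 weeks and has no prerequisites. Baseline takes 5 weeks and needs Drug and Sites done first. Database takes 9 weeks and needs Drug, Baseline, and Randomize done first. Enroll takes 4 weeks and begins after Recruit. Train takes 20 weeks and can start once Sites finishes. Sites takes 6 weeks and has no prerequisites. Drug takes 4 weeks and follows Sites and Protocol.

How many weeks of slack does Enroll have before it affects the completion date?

Protocol→Drug→Baseline→Database = 8+4+5+9 = 26 sets the makespan at 26 weeks.
Longest path through Enroll: 18 weeks (earliest finish 18, latest finish 26).
Float = 26 − 18 = 8.

8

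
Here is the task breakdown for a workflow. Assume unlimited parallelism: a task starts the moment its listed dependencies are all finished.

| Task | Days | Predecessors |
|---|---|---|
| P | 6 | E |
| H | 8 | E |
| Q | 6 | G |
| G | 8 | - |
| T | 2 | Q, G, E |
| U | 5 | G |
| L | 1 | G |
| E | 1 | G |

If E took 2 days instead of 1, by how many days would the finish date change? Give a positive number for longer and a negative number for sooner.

As given, the longest chain is G→E→H = 8+1+8 = 17, so the finish is 17 days.
E is on the critical path; changing it to 2 makes that path 18 days.
No other chain overtakes it, so the finish is 18 days.
Change in finish: 18 − 17 = +1 days.

1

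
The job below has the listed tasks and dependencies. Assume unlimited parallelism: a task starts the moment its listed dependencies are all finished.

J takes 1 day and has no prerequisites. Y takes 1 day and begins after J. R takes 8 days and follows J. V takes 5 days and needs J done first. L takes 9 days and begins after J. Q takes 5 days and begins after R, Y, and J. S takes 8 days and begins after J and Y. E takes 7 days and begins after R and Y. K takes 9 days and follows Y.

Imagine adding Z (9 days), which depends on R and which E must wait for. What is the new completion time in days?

Originally the schedule takes 16 days.
With Z inserted, E now waits for max(R, Y, Z).
New critical path: J→R→Z→E = 1+8+9+7 = 25 ⇒ 25 days.

25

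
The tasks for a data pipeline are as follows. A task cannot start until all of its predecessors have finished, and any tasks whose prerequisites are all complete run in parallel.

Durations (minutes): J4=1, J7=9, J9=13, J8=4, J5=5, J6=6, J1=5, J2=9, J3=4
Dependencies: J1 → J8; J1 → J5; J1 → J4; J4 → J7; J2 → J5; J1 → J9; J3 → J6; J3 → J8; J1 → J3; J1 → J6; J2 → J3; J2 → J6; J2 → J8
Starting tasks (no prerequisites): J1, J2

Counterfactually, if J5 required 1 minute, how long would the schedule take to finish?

Critical path before the change: J2→J3→J6 = 9+4+6 = 19 giving 19 minutes.
J5 has 5 minutes of float (longest path through it is 14).
The critical path is still J2→J3→J6; finish is now 19 minutes.

19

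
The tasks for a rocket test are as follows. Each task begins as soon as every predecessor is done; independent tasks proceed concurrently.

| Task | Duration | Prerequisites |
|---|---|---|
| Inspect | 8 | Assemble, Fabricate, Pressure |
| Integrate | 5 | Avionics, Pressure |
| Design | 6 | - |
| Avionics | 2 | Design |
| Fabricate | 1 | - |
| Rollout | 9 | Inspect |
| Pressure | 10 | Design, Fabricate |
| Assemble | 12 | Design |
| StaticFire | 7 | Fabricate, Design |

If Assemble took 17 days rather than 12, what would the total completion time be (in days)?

Baseline: Design→Assemble→Inspect→Rollout = 6+12+8+9 = 35 → 35 days.
Assemble is on the critical path; changing it to 17 makes that path 40 days.
That remains the longest chain; total 40 days.

40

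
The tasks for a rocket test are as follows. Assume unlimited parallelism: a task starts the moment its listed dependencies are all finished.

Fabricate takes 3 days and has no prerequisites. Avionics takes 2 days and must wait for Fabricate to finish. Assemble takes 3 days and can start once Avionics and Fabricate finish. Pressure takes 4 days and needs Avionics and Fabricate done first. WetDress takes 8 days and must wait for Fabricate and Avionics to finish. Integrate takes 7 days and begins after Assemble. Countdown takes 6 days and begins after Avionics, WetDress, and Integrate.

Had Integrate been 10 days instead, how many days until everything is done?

24

Baseline: Fabricate→Avionics→Assemble→Integrate→Countdown = 3+2+3+7+6 = 21 → 21 days.
Since Integrate is critical, the +3 change carries straight to that chain (now 24 days).
That remains the longest chain; total 24 days.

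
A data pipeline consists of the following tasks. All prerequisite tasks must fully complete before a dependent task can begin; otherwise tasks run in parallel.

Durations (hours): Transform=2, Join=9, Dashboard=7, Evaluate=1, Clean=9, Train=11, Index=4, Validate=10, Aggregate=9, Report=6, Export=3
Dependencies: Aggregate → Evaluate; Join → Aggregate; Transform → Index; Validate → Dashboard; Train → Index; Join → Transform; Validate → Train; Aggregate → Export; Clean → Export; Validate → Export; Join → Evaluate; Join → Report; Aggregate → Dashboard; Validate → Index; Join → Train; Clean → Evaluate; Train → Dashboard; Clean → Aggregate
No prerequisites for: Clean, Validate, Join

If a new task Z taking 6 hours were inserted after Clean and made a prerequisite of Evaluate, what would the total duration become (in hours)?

Originally the plan takes 28 hours.
With Z inserted, Evaluate now waits for max(Join, Aggregate, Clean, Z).
New critical path: Validate→Train→Dashboard = 10+11+7 = 28 ⇒ 28 hours.

28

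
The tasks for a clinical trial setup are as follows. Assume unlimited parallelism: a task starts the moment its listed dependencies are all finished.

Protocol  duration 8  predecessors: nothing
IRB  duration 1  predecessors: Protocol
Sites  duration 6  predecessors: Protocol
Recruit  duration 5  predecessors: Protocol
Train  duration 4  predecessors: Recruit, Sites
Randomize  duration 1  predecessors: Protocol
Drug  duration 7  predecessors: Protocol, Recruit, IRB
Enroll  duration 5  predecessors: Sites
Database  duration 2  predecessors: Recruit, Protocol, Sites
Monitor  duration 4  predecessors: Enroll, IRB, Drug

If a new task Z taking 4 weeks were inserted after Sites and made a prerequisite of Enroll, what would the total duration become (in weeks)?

27

Originally the clinical trial setup takes 24 weeks.
With Z inserted, Enroll now waits for max(Sites, Z).
New critical path: Protocol→Sites→Z→Enroll→Monitor = 8+6+4+5+4 = 27 ⇒ 27 weeks.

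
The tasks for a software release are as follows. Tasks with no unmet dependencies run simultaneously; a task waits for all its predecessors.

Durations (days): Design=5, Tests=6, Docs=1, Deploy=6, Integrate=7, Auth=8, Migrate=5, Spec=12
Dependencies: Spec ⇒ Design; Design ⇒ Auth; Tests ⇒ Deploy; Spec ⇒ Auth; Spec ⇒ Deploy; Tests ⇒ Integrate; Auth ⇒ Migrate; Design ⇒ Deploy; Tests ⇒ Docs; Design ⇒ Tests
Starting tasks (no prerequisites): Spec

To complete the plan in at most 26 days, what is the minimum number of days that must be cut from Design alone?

Current finish: 30 days; target: 26.
Design is on every critical path, so each day cut from Design cuts the finish by one (this holds down to a finish of 26).
Need 30 − 26 = 4 days off Design → Design becomes 1 day, finish becomes 26.

4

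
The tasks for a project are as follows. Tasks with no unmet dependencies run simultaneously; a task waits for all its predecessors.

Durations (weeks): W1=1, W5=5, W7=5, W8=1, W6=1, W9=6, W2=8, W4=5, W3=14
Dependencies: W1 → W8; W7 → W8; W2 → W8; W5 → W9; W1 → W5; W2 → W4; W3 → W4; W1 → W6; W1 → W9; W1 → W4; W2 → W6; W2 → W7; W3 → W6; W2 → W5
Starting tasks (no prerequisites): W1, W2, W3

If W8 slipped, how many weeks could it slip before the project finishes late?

W2→W5→W9 = 8+5+6 = 19 sets the makespan at 19 weeks.
W8 finishes as early as 14 and must finish by 19.
Slack of W8 = 18 − 13 = 5 weeks.

5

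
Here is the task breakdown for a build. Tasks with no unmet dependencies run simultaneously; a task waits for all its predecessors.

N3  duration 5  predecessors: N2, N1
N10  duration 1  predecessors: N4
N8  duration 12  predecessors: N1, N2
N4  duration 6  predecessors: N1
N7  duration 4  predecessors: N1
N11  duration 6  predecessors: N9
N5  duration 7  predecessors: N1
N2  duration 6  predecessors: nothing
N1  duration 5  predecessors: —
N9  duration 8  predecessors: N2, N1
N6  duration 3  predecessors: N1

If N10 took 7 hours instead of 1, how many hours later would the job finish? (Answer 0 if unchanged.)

0

Critical path before the change: N2→N9→N11 = 6+8+6 = 20 giving 20 hours.
The longest path through N10 is only 12 hours, so N10 has float 8.
The critical path is still N2→N9→N11; finish is now 20 hours.
Change in finish: 20 − 20 = +0 hours.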